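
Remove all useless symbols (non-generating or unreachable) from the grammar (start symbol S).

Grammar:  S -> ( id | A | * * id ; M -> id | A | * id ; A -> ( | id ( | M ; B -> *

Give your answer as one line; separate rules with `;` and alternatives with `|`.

Generating nonterminals: {A, B, M, S}.
Reachable from S after that: {A, M, S}.
Removed useless symbols: {B} and every production mentioning them.

S -> ( id | A | * * id; M -> id | A | * id; A -> ( | id ( | M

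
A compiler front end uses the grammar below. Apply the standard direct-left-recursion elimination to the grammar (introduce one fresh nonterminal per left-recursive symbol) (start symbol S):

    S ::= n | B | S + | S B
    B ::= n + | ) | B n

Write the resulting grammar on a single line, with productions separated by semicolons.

S ::= n S' | B S'; B ::= n + B' | ) B'; S' ::= + S' | B S' | ε; B' ::= n B' | ε

S, B are directly left-recursive.
For S: α = {+, B}, β = {n, B}. Rewrite as S → β S' and S' → α S' | ε.
For B: α = {n}, β = {n +, )}. Rewrite as B → β B' and B' → α B' | ε.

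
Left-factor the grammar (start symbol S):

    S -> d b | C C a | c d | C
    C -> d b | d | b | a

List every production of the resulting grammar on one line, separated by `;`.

S has alternatives sharing prefix 'C': factor to S → C S' with S' → C a | ε.
C has alternatives sharing prefix 'd': factor to C → d C' with C' → b | ε.

S -> d b | c d | C S'; C -> b | a | d C'; S' -> C a | ε; C' -> b | ε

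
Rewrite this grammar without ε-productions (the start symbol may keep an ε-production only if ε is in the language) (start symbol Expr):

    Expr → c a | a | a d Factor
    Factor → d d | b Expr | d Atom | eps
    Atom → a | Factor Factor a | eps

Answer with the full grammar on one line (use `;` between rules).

Nullable nonterminals: {Atom, Factor}.
ε ∉ L(G), so no ε-production is kept.
Add the nullable-subset variants: Expr → a d Factor gives a d Factor | a d. Factor → d Atom gives d Atom | d. Atom → Factor Factor a gives Factor Factor a | Factor a.

Expr → c a | a | a d Factor | a d; Factor → d d | b Expr | d Atom | d; Atom → a | Factor Factor a | Factor a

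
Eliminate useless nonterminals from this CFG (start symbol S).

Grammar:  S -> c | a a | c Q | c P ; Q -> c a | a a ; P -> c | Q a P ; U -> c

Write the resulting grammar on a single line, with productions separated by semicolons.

S -> c | a a | c Q | c P; Q -> c a | a a; P -> c | Q a P

Generating nonterminals: {P, Q, S, U}.
Reachable from S after that: {P, Q, S}.
Removed useless symbols: {U} and every production mentioning them.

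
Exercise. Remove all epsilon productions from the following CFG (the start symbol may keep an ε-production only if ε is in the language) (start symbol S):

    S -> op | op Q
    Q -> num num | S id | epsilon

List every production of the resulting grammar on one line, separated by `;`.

S -> op | op Q; Q -> num num | S id

The nullable symbols are {Q}.
ε ∉ L(G), so no ε-production is kept.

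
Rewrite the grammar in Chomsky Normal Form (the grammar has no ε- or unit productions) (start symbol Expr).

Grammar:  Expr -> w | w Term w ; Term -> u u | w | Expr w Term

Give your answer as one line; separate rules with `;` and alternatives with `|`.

Introduce a nonterminal for each terminal appearing in a rule of length ≥ 2: X1 → w, X2 → u.
Binarize each right-hand side of length ≥ 3 by chaining fresh nonterminals (Y1, Y2, …): affected rules were Expr → X1 Term X1; Term → Expr X1 Term.

Expr -> w | X1 Y1; Term -> X2 X2 | w | Expr Y2; X1 -> w; X2 -> u; Y1 -> Term X1; Y2 -> X1 Term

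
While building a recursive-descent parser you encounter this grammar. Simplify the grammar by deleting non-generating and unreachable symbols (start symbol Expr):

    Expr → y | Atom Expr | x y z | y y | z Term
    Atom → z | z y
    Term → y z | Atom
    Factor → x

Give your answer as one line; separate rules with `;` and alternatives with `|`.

Expr → y | Atom Expr | x y z | y y | z Term; Atom → z | z y; Term → y z | Atom

Generating nonterminals: {Atom, Expr, Factor, Term}.
Reachable from Expr after that: {Atom, Expr, Term}.
Removed useless symbols: {Factor} and every production mentioning them.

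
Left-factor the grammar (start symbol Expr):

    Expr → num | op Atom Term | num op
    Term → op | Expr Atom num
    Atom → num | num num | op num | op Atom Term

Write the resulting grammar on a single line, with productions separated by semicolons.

Expr → op Atom Term | num Expr1; Term → op | Expr Atom num; Atom → num Atom1 | op Atom2; Expr1 → epsilon | op; Atom1 → epsilon | num; Atom2 → num | Atom Term

Expr has alternatives sharing prefix 'num': factor to Expr → num Expr1 with Expr1 → ε | op.
Atom has alternatives sharing prefix 'num': factor to Atom → num Atom1 with Atom1 → ε | num.
Atom has alternatives sharing prefix 'op': factor to Atom → op Atom2 with Atom2 → num | Atom Term.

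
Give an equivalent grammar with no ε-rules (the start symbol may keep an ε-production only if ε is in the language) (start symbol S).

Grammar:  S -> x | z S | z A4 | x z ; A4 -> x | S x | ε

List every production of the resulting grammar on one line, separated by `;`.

Nullable set = {A4}.
ε ∉ L(G), so no ε-production is kept.
Expand every rule over subsets of its nullable positions: S → z A4 gives z A4 | z.

S -> x | z S | z A4 | z | x z; A4 -> x | S x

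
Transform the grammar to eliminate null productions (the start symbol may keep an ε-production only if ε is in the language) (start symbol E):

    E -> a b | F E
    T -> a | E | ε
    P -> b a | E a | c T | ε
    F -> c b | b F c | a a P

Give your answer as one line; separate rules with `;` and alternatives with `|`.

E -> a b | F E; T -> a | E; P -> b a | E a | c T | c; F -> c b | b F c | a a P | a a

The nullable symbols are {P, T}.
ε ∉ L(G), so no ε-production is kept.
Add the nullable-subset variants: P → c T gives c T | c. F → a a P gives a a P | a a.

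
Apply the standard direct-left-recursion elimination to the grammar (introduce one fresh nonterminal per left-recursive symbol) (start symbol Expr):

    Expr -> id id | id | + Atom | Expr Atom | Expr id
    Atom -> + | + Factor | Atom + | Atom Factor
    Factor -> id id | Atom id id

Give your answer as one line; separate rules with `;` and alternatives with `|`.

Expr -> id id Expr1 | id Expr1 | + Atom Expr1; Atom -> + Atom1 | + Factor Atom1; Factor -> id id | Atom id id; Expr1 -> Atom Expr1 | id Expr1 | ε; Atom1 -> + Atom1 | Factor Atom1 | ε

Left recursion appears on Expr, Atom.
For Expr: α = {Atom, id}, β = {id id, id, + Atom}. Rewrite as Expr → β Expr1 and Expr1 → α Expr1 | ε.
For Atom: α = {+, Factor}, β = {+, + Factor}. Rewrite as Atom → β Atom1 and Atom1 → α Atom1 | ε.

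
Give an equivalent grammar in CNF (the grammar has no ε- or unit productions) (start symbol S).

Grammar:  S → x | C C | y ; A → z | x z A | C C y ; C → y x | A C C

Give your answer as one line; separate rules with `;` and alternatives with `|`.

S → x | C C | y; A → z | X1 Y1 | C Y2; C → X3 X1 | A Y3; X1 → x; X2 → z; X3 → y; Y1 → X2 A; Y2 → C X3; Y3 → C C

Introduce a nonterminal for each terminal appearing in a rule of length ≥ 2: X1 → x, X2 → z, X3 → y.
Binarize each right-hand side of length ≥ 3 by chaining fresh nonterminals (Y1, Y2, …): affected rules were A → X1 X2 A; A → C C X3; C → A C C.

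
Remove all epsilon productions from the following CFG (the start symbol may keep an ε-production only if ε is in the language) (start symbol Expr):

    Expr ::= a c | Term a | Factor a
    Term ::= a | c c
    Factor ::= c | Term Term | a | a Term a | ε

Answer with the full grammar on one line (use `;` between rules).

Nullable nonterminals: {Factor}.
ε ∉ L(G), so no ε-production is kept.
Add the nullable-subset variants: Expr → Factor a gives Factor a | a.

Expr ::= a c | Term a | Factor a | a; Term ::= a | c c; Factor ::= c | Term Term | a | a Term a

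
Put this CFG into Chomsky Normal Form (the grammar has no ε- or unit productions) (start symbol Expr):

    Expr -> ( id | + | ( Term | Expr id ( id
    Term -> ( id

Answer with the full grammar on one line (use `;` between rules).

Expr -> X1 X2 | + | X1 Term | Expr Y1; Term -> X1 X2; X1 -> (; X2 -> id; Y1 -> X2 Y2; Y2 -> X1 X2

Introduce a nonterminal for each terminal appearing in a rule of length ≥ 2: X1 → (, X2 → id.
Binarize each right-hand side of length ≥ 3 by chaining fresh nonterminals (Y1, Y2, …): affected rules were Expr → Expr X2 X1 X2.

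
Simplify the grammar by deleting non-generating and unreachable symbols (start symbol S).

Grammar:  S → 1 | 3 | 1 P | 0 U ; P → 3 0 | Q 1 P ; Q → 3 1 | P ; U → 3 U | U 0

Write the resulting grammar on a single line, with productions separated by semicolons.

Generating nonterminals: {P, Q, S}.
Reachable from S after that: {P, Q, S}.
Removed useless symbols: {U} and every production mentioning them.

S → 1 | 3 | 1 P; P → 3 0 | Q 1 P; Q → 3 1 | P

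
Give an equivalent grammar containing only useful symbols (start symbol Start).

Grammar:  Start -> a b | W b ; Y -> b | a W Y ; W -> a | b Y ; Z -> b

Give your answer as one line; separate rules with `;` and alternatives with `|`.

Start -> a b | W b; Y -> b | a W Y; W -> a | b Y

Generating nonterminals: {Start, W, Y, Z}.
Reachable from Start after that: {Start, W, Y}.
Removed useless symbols: {Z} and every production mentioning them.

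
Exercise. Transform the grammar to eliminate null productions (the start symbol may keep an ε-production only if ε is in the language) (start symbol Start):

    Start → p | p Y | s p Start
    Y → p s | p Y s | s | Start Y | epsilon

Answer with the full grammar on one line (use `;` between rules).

Nullable nonterminals: {Y}.
ε ∉ L(G), so no ε-production is kept.
Expand every rule over subsets of its nullable positions: Y → Start Y gives Start Y | Start.

Start → p | p Y | s p Start; Y → p s | p Y s | s | Start Y | Start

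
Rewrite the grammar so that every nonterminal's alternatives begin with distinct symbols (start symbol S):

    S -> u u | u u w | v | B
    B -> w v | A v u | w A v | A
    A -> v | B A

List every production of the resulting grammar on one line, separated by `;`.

S -> v | B | u u S'; B -> w B' | A B''; A -> v | B A; S' -> ε | w; B' -> v | A v; B'' -> v u | ε

S has alternatives sharing prefix 'u u': factor to S → u u S' with S' → ε | w.
B has alternatives sharing prefix 'w': factor to B → w B' with B' → v | A v.
B has alternatives sharing prefix 'A': factor to B → A B'' with B'' → v u | ε.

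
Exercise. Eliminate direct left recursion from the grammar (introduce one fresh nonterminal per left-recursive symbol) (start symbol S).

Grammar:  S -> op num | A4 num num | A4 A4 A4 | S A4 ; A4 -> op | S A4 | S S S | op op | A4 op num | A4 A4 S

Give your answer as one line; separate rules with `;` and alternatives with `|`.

S -> op num S' | A4 num num S' | A4 A4 A4 S'; A4 -> op A4' | S A4 A4' | S S S A4' | op op A4'; S' -> A4 S' | eps; A4' -> op num A4' | A4 S A4' | eps

Directly left-recursive nonterminals: S, A4.
For S: α = {A4}, β = {op num, A4 num num, A4 A4 A4}. Rewrite as S → β S' and S' → α S' | ε.
For A4: α = {op num, A4 S}, β = {op, S A4, S S S, op op}. Rewrite as A4 → β A4' and A4' → α A4' | ε.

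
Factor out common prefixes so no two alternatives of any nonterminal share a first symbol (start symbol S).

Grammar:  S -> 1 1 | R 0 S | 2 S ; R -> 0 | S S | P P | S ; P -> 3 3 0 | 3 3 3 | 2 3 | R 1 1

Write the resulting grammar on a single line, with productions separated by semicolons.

R has alternatives sharing prefix 'S': factor to R → S R' with R' → S | ε.
P has alternatives sharing prefix '3 3': factor to P → 3 3 P' with P' → 0 | 3.

S -> 1 1 | R 0 S | 2 S; R -> 0 | P P | S R'; P -> 2 3 | R 1 1 | 3 3 P'; R' -> S | epsilon; P' -> 0 | 3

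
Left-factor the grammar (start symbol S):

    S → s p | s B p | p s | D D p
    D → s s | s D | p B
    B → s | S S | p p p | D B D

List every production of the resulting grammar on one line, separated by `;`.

S → p s | D D p | s S'; D → p B | s D'; B → s | S S | p p p | D B D; S' → p | B p; D' → s | D

S has alternatives sharing prefix 's': factor to S → s S' with S' → p | B p.
D has alternatives sharing prefix 's': factor to D → s D' with D' → s | D.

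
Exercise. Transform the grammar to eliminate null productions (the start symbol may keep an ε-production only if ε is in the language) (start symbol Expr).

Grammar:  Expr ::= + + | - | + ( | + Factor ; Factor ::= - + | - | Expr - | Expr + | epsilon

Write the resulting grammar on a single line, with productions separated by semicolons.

Nullable set = {Factor}.
ε ∉ L(G), so no ε-production is kept.
Expand every rule over subsets of its nullable positions: Expr → + Factor gives + Factor | +.

Expr ::= + + | - | + ( | + Factor | +; Factor ::= - + | - | Expr - | Expr +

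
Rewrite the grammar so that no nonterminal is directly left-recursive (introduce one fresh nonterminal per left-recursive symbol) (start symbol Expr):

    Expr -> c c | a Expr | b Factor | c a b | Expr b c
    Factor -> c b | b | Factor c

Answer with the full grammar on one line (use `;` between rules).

Left recursion appears on Expr, Factor.
For Expr: α = {b c}, β = {c c, a Expr, b Factor, c a b}. Rewrite as Expr → β Expr1 and Expr1 → α Expr1 | ε.
For Factor: α = {c}, β = {c b, b}. Rewrite as Factor → β Factor1 and Factor1 → α Factor1 | ε.

Expr -> c c Expr1 | a Expr Expr1 | b Factor Expr1 | c a b Expr1; Factor -> c b Factor1 | b Factor1; Expr1 -> b c Expr1 | ε; Factor1 -> c Factor1 | ε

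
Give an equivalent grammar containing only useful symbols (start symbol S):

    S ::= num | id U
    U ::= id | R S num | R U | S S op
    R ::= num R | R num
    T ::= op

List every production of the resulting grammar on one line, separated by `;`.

Generating nonterminals: {S, T, U}.
Reachable from S after that: {S, U}.
Removed useless symbols: {R, T} and every production mentioning them.

S ::= num | id U; U ::= id | S S op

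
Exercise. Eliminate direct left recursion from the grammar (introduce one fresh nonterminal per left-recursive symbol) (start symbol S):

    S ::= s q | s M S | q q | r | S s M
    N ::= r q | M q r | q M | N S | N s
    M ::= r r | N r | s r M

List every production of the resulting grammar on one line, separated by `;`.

Directly left-recursive nonterminals: S, N.
For S: α = {s M}, β = {s q, s M S, q q, r}. Rewrite as S → β S' and S' → α S' | ε.
For N: α = {S, s}, β = {r q, M q r, q M}. Rewrite as N → β N' and N' → α N' | ε.

S ::= s q S' | s M S S' | q q S' | r S'; N ::= r q N' | M q r N' | q M N'; M ::= r r | N r | s r M; S' ::= s M S' | ε; N' ::= S N' | s N' | ε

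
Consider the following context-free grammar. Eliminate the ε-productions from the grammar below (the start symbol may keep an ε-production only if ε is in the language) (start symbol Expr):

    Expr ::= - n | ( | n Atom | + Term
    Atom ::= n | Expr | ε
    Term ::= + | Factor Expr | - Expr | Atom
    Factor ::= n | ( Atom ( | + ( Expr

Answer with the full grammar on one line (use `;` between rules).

Expr ::= - n | ( | n Atom | n | + Term | +; Atom ::= n | Expr; Term ::= + | Factor Expr | - Expr | Atom; Factor ::= n | ( Atom ( | ( ( | + ( Expr

Nullable set = {Atom, Term}.
ε ∉ L(G), so no ε-production is kept.
For each production, add variants omitting each subset of nullable occurrences: Expr → n Atom gives n Atom | n. Expr → + Term gives + Term | +. Factor → ( Atom ( gives ( Atom ( | ( (.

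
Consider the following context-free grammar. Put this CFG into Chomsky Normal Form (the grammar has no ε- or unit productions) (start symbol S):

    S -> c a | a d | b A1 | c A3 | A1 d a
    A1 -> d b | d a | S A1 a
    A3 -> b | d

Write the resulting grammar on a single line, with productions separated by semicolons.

S -> X1 X2 | X2 X3 | X4 A1 | X1 A3 | A1 Y1; A1 -> X3 X4 | X3 X2 | S Y2; A3 -> b | d; X1 -> c; X2 -> a; X3 -> d; X4 -> b; Y1 -> X3 X2; Y2 -> A1 X2

Introduce a nonterminal for each terminal appearing in a rule of length ≥ 2: X1 → c, X2 → a, X3 → d, X4 → b.
Binarize each right-hand side of length ≥ 3 by chaining fresh nonterminals (Y1, Y2, …): affected rules were S → A1 X3 X2; A1 → S A1 X2.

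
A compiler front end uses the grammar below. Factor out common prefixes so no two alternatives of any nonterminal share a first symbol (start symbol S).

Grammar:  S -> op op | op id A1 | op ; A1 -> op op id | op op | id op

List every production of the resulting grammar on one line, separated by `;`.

S has alternatives sharing prefix 'op': factor to S → op S' with S' → op | id A1 | ε.
A1 has alternatives sharing prefix 'op op': factor to A1 → op op A1' with A1' → id | ε.

S -> op S'; A1 -> id op | op op A1'; S' -> op | id A1 | ε; A1' -> id | ε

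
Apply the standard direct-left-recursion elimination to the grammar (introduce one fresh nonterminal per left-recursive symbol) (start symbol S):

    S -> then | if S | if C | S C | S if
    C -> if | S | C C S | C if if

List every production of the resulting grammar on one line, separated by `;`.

S -> then S' | if S S' | if C S'; C -> if C' | S C'; S' -> C S' | if S' | ε; C' -> C S C' | if if C' | ε

Directly left-recursive nonterminals: S, C.
For S: α = {C, if}, β = {then, if S, if C}. Rewrite as S → β S' and S' → α S' | ε.
For C: α = {C S, if if}, β = {if, S}. Rewrite as C → β C' and C' → α C' | ε.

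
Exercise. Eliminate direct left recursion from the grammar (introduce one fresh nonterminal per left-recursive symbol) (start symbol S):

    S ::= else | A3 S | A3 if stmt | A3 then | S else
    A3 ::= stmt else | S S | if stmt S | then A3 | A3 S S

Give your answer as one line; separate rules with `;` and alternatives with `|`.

Left recursion appears on S, A3.
For S: α = {else}, β = {else, A3 S, A3 if stmt, A3 then}. Rewrite as S → β S' and S' → α S' | ε.
For A3: α = {S S}, β = {stmt else, S S, if stmt S, then A3}. Rewrite as A3 → β A3' and A3' → α A3' | ε.

S ::= else S' | A3 S S' | A3 if stmt S' | A3 then S'; A3 ::= stmt else A3' | S S A3' | if stmt S A3' | then A3 A3'; S' ::= else S' | ε; A3' ::= S S A3' | ε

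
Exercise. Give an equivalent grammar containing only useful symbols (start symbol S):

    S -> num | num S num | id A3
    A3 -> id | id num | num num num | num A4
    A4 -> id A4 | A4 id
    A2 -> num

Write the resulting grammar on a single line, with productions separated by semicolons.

S -> num | num S num | id A3; A3 -> id | id num | num num num

Generating nonterminals: {A2, A3, S}.
Reachable from S after that: {A3, S}.
Removed useless symbols: {A2, A4} and every production mentioning them.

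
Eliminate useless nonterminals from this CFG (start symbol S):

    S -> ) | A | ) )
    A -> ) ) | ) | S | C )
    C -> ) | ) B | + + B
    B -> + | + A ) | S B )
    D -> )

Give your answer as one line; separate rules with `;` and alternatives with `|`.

Generating nonterminals: {A, B, C, D, S}.
Reachable from S after that: {A, B, C, S}.
Removed useless symbols: {D} and every production mentioning them.

S -> ) | A | ) ); A -> ) ) | ) | S | C ); C -> ) | ) B | + + B; B -> + | + A ) | S B )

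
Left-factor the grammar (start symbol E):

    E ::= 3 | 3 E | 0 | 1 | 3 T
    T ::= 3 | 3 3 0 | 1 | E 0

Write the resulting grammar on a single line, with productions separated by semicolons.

E ::= 0 | 1 | 3 E'; T ::= 1 | E 0 | 3 T'; E' ::= epsilon | E | T; T' ::= epsilon | 3 0

E has alternatives sharing prefix '3': factor to E → 3 E' with E' → ε | E | T.
T has alternatives sharing prefix '3': factor to T → 3 T' with T' → ε | 3 0.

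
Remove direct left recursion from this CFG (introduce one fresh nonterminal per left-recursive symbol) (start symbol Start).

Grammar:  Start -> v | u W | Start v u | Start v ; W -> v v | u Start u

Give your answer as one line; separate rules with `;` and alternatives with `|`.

Start -> v Start1 | u W Start1; W -> v v | u Start u; Start1 -> v u Start1 | v Start1 | ε

Left recursion appears on Start.
For Start: α = {v u, v}, β = {v, u W}. Rewrite as Start → β Start1 and Start1 → α Start1 | ε.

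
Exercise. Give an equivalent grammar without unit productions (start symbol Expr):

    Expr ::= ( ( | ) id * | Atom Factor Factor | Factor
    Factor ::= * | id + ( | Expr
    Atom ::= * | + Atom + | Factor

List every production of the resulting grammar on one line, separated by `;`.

Unit pairs: Atom ⇒* {Expr, Factor}; Expr ⇒* {Factor}; Factor ⇒* {Expr}.
For every A with A ⇒* B via unit rules, add B's non-unit alternatives to A; then delete every rule of the form X → Y.

Expr ::= * | id + ( | ( ( | ) id * | Atom Factor Factor; Factor ::= * | id + ( | ( ( | ) id * | Atom Factor Factor; Atom ::= * | + Atom + | id + ( | ( ( | ) id * | Atom Factor Factor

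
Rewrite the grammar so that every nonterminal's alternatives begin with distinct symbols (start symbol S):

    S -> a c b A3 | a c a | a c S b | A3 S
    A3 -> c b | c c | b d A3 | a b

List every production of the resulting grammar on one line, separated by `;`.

S has alternatives sharing prefix 'a c': factor to S → a c S' with S' → b A3 | a | S b.
A3 has alternatives sharing prefix 'c': factor to A3 → c A3' with A3' → b | c.

S -> A3 S | a c S'; A3 -> b d A3 | a b | c A3'; S' -> b A3 | a | S b; A3' -> b | c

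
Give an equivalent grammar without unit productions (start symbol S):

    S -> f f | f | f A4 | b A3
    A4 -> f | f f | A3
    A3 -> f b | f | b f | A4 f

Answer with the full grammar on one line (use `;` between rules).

S -> f f | f | f A4 | b A3; A4 -> f | f f | f b | b f | A4 f; A3 -> f b | f | b f | A4 f

Unit pairs: A4 ⇒* {A3}.
For each unit pair (A, B), copy every non-unit production of B to A, then drop all unit productions.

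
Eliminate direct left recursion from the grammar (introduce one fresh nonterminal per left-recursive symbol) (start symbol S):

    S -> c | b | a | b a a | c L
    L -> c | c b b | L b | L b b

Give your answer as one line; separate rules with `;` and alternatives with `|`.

S -> c | b | a | b a a | c L; L -> c L' | c b b L'; L' -> b L' | b b L' | ε

Left recursion appears on L.
For L: α = {b, b b}, β = {c, c b b}. Rewrite as L → β L' and L' → α L' | ε.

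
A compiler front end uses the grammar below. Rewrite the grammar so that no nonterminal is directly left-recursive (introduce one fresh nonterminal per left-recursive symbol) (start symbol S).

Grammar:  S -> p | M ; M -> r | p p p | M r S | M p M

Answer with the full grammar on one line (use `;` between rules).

Directly left-recursive nonterminal: M.
For M: α = {r S, p M}, β = {r, p p p}. Rewrite as M → β M' and M' → α M' | ε.

S -> p | M; M -> r M' | p p p M'; M' -> r S M' | p M M' | ε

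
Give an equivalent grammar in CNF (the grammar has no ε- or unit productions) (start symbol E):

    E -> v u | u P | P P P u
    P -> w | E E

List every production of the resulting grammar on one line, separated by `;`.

E -> X1 X2 | X2 P | P Y1; P -> w | E E; X1 -> v; X2 -> u; Y1 -> P Y2; Y2 -> P X2

Introduce a nonterminal for each terminal appearing in a rule of length ≥ 2: X1 → v, X2 → u.
Binarize each right-hand side of length ≥ 3 by chaining fresh nonterminals (Y1, Y2, …): affected rules were E → P P P X2.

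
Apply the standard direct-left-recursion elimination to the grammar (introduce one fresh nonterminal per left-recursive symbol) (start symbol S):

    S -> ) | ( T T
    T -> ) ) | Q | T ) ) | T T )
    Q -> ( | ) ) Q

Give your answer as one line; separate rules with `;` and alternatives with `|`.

S -> ) | ( T T; T -> ) ) T' | Q T'; Q -> ( | ) ) Q; T' -> ) ) T' | T ) T' | ε

Left recursion appears on T.
For T: α = {) ), T )}, β = {) ), Q}. Rewrite as T → β T' and T' → α T' | ε.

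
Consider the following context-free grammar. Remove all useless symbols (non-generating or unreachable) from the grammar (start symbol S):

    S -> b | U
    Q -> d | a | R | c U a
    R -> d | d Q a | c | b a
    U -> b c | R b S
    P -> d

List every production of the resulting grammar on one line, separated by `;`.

Generating nonterminals: {P, Q, R, S, U}.
Reachable from S after that: {Q, R, S, U}.
Removed useless symbols: {P} and every production mentioning them.

S -> b | U; Q -> d | a | R | c U a; R -> d | d Q a | c | b a; U -> b c | R b S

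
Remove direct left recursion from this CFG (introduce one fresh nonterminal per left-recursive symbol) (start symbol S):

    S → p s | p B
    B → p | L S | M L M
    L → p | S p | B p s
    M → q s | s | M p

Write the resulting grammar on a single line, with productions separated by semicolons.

Directly left-recursive nonterminal: M.
For M: α = {p}, β = {q s, s}. Rewrite as M → β M' and M' → α M' | ε.

S → p s | p B; B → p | L S | M L M; L → p | S p | B p s; M → q s M' | s M'; M' → p M' | ε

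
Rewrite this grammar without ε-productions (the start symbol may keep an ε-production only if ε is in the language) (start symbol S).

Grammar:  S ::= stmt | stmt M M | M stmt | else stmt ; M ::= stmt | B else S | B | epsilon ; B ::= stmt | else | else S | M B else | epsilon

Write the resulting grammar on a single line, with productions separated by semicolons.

S ::= stmt | stmt M M | stmt M | M stmt | else stmt; M ::= stmt | B else S | else S | B; B ::= stmt | else | else S | M B else | M else | B else

Nullable set = {B, M}.
ε ∉ L(G), so no ε-production is kept.
For each production, add variants omitting each subset of nullable occurrences: S → stmt M M gives stmt M M | stmt M. M → B else S gives B else S | else S. B → M B else gives M B else | M else | B else.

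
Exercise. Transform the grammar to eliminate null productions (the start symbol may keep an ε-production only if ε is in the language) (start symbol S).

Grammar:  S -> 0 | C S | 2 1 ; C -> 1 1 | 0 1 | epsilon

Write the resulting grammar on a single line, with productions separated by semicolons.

The nullable symbols are {C}.
ε ∉ L(G), so no ε-production is kept.

S -> 0 | C S | 2 1; C -> 1 1 | 0 1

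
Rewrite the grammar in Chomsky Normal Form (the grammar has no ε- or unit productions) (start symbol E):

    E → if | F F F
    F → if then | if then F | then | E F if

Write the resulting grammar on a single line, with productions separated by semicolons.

E → if | F Y1; F → X1 X2 | X1 Y2 | then | E Y3; X1 → if; X2 → then; Y1 → F F; Y2 → X2 F; Y3 → F X1

Introduce a nonterminal for each terminal appearing in a rule of length ≥ 2: X1 → if, X2 → then.
Binarize each right-hand side of length ≥ 3 by chaining fresh nonterminals (Y1, Y2, …): affected rules were E → F F F; F → X1 X2 F; F → E F X1.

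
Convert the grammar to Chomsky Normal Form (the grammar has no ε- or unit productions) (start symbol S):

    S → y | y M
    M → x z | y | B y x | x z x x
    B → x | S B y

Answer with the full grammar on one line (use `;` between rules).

S → y | X1 M; M → X2 X3 | y | B Y1 | X2 Y2; B → x | S Y4; X1 → y; X2 → x; X3 → z; Y1 → X1 X2; Y2 → X3 Y3; Y3 → X2 X2; Y4 → B X1

Introduce a nonterminal for each terminal appearing in a rule of length ≥ 2: X1 → y, X2 → x, X3 → z.
Binarize each right-hand side of length ≥ 3 by chaining fresh nonterminals (Y1, Y2, …): affected rules were M → B X1 X2; M → X2 X3 X2 X2; B → S B X1.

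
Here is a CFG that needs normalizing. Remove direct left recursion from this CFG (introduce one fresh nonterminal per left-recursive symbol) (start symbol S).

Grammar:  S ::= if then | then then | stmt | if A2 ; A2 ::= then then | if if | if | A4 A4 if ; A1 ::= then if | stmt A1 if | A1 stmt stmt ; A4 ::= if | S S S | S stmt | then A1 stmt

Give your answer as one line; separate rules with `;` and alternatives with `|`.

Left recursion appears on A1.
For A1: α = {stmt stmt}, β = {then if, stmt A1 if}. Rewrite as A1 → β A1' and A1' → α A1' | ε.

S ::= if then | then then | stmt | if A2; A2 ::= then then | if if | if | A4 A4 if; A1 ::= then if A1' | stmt A1 if A1'; A4 ::= if | S S S | S stmt | then A1 stmt; A1' ::= stmt stmt A1' | epsilon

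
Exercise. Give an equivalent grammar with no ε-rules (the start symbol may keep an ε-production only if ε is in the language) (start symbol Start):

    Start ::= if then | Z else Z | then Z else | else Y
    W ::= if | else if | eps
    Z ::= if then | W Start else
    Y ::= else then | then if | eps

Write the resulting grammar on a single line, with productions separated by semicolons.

The nullable symbols are {W, Y}.
ε ∉ L(G), so no ε-production is kept.
Expand every rule over subsets of its nullable positions: Start → else Y gives else Y | else. Z → W Start else gives W Start else | Start else.

Start ::= if then | Z else Z | then Z else | else Y | else; W ::= if | else if; Z ::= if then | W Start else | Start else; Y ::= else then | then if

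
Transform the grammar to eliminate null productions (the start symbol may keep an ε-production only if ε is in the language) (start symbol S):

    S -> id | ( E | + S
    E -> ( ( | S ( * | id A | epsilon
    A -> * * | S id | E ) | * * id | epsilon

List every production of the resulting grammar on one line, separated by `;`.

Nullable set = {A, E}.
ε ∉ L(G), so no ε-production is kept.
For each production, add variants omitting each subset of nullable occurrences: S → ( E gives ( E | (. E → id A gives id A | id. A → E ) gives E ) | ).

S -> id | ( E | ( | + S; E -> ( ( | S ( * | id A | id; A -> * * | S id | E ) | ) | * * id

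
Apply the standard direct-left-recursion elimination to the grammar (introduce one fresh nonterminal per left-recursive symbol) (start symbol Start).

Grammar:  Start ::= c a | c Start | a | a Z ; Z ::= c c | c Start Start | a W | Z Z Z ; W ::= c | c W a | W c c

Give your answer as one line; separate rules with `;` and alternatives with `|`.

Directly left-recursive nonterminals: Z, W.
For Z: α = {Z Z}, β = {c c, c Start Start, a W}. Rewrite as Z → β Z1 and Z1 → α Z1 | ε.
For W: α = {c c}, β = {c, c W a}. Rewrite as W → β W1 and W1 → α W1 | ε.

Start ::= c a | c Start | a | a Z; Z ::= c c Z1 | c Start Start Z1 | a W Z1; W ::= c W1 | c W a W1; Z1 ::= Z Z Z1 | ε; W1 ::= c c W1 | ε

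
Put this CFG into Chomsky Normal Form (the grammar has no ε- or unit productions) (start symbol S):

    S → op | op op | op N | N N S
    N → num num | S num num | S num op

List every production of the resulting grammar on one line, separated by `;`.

Introduce a nonterminal for each terminal appearing in a rule of length ≥ 2: X1 → op, X2 → num.
Binarize each right-hand side of length ≥ 3 by chaining fresh nonterminals (Y1, Y2, …): affected rules were S → N N S; N → S X2 X2; N → S X2 X1.

S → op | X1 X1 | X1 N | N Y1; N → X2 X2 | S Y2 | S Y3; X1 → op; X2 → num; Y1 → N S; Y2 → X2 X2; Y3 → X2 X1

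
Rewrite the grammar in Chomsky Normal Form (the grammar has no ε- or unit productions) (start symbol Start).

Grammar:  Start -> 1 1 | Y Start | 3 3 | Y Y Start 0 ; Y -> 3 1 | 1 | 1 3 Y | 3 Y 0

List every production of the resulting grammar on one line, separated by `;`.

Start -> X1 X1 | Y Start | X2 X2 | Y Y1; Y -> X2 X1 | 1 | X1 Y3 | X2 Y4; X1 -> 1; X2 -> 3; X3 -> 0; Y1 -> Y Y2; Y2 -> Start X3; Y3 -> X2 Y; Y4 -> Y X3

Introduce a nonterminal for each terminal appearing in a rule of length ≥ 2: X1 → 1, X2 → 3, X3 → 0.
Binarize each right-hand side of length ≥ 3 by chaining fresh nonterminals (Y1, Y2, …): affected rules were Start → Y Y Start X3; Y → X1 X2 Y; Y → X2 Y X3.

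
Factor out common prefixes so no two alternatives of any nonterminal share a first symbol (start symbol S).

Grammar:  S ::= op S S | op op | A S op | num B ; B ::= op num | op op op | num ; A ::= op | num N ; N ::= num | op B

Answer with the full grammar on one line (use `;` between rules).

S ::= A S op | num B | op S'; B ::= num | op B'; A ::= op | num N; N ::= num | op B; S' ::= S S | op; B' ::= num | op op

S has alternatives sharing prefix 'op': factor to S → op S' with S' → S S | op.
B has alternatives sharing prefix 'op': factor to B → op B' with B' → num | op op.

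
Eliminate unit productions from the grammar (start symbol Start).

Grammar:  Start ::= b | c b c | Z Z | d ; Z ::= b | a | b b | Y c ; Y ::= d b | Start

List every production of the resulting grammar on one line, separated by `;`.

Unit pairs: Y ⇒* {Start}.
For every A with A ⇒* B via unit rules, add B's non-unit alternatives to A; then delete every rule of the form X → Y.

Start ::= b | c b c | Z Z | d; Z ::= b | a | b b | Y c; Y ::= b | c b c | Z Z | d | d b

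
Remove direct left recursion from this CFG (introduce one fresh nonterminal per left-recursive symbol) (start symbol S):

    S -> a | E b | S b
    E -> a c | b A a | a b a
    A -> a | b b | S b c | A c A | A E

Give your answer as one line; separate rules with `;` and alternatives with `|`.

Left recursion appears on S, A.
For S: α = {b}, β = {a, E b}. Rewrite as S → β S' and S' → α S' | ε.
For A: α = {c A, E}, β = {a, b b, S b c}. Rewrite as A → β A' and A' → α A' | ε.

S -> a S' | E b S'; E -> a c | b A a | a b a; A -> a A' | b b A' | S b c A'; S' -> b S' | ε; A' -> c A A' | E A' | ε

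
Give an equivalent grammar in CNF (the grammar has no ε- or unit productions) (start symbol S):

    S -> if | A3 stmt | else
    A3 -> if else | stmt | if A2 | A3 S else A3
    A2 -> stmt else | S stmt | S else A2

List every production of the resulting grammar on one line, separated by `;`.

S -> if | A3 X1 | else; A3 -> X2 X3 | stmt | X2 A2 | A3 Y1; A2 -> X1 X3 | S X1 | S Y3; X1 -> stmt; X2 -> if; X3 -> else; Y1 -> S Y2; Y2 -> X3 A3; Y3 -> X3 A2

Introduce a nonterminal for each terminal appearing in a rule of length ≥ 2: X1 → stmt, X2 → if, X3 → else.
Binarize each right-hand side of length ≥ 3 by chaining fresh nonterminals (Y1, Y2, …): affected rules were A3 → A3 S X3 A3; A2 → S X3 A2.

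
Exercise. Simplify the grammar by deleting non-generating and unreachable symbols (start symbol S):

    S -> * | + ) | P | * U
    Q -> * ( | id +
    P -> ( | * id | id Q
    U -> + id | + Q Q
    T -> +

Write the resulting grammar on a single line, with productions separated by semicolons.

S -> * | + ) | P | * U; Q -> * ( | id +; P -> ( | * id | id Q; U -> + id | + Q Q

Generating nonterminals: {P, Q, S, T, U}.
Reachable from S after that: {P, Q, S, U}.
Removed useless symbols: {T} and every production mentioning them.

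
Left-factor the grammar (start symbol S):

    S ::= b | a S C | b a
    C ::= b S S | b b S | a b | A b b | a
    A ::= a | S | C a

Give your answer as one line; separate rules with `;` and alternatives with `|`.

S ::= a S C | b S'; C ::= A b b | b C' | a C''; A ::= a | S | C a; S' ::= ε | a; C' ::= S S | b S; C'' ::= b | ε

S has alternatives sharing prefix 'b': factor to S → b S' with S' → ε | a.
C has alternatives sharing prefix 'b': factor to C → b C' with C' → S S | b S.
C has alternatives sharing prefix 'a': factor to C → a C'' with C'' → b | ε.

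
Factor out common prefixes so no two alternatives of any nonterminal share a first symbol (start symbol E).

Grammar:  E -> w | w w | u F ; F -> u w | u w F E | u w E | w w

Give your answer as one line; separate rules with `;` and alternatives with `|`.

E -> u F | w E'; F -> w w | u w F'; E' -> ε | w; F' -> ε | F E | E

E has alternatives sharing prefix 'w': factor to E → w E' with E' → ε | w.
F has alternatives sharing prefix 'u w': factor to F → u w F' with F' → ε | F E | E.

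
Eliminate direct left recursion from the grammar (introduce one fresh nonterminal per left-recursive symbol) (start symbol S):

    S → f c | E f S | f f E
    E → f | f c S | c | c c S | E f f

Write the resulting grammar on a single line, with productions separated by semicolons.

S → f c | E f S | f f E; E → f E' | f c S E' | c E' | c c S E'; E' → f f E' | ε

Left recursion appears on E.
For E: α = {f f}, β = {f, f c S, c, c c S}. Rewrite as E → β E' and E' → α E' | ε.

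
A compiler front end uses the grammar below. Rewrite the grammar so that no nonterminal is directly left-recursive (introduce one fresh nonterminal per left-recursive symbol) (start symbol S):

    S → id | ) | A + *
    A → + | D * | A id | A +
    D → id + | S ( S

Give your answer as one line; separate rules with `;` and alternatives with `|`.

S → id | ) | A + *; A → + A' | D * A'; D → id + | S ( S; A' → id A' | + A' | ε

Directly left-recursive nonterminal: A.
For A: α = {id, +}, β = {+, D *}. Rewrite as A → β A' and A' → α A' | ε.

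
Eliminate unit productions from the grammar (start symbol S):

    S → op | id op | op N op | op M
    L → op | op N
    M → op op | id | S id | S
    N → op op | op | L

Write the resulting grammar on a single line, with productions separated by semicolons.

Unit pairs: M ⇒* {S}; N ⇒* {L}.
Replace each nonterminal's rules with the union of the non-unit rules of every nonterminal it unit-derives.

S → op | id op | op N op | op M; L → op | op N; M → op | id op | op N op | op M | op op | id | S id; N → op | op N | op op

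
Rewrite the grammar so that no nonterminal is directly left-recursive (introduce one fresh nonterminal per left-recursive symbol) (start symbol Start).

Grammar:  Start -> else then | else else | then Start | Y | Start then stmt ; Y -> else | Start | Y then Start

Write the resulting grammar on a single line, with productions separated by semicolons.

Start, Y are directly left-recursive.
For Start: α = {then stmt}, β = {else then, else else, then Start, Y}. Rewrite as Start → β Start1 and Start1 → α Start1 | ε.
For Y: α = {then Start}, β = {else, Start}. Rewrite as Y → β Y1 and Y1 → α Y1 | ε.

Start -> else then Start1 | else else Start1 | then Start Start1 | Y Start1; Y -> else Y1 | Start Y1; Start1 -> then stmt Start1 | ε; Y1 -> then Start Y1 | ε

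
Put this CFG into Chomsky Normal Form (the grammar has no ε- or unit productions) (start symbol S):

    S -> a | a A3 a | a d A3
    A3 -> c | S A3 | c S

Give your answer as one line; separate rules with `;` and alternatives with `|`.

S -> a | X1 Y1 | X1 Y2; A3 -> c | S A3 | X3 S; X1 -> a; X2 -> d; X3 -> c; Y1 -> A3 X1; Y2 -> X2 A3

Introduce a nonterminal for each terminal appearing in a rule of length ≥ 2: X1 → a, X2 → d, X3 → c.
Binarize each right-hand side of length ≥ 3 by chaining fresh nonterminals (Y1, Y2, …): affected rules were S → X1 A3 X1; S → X1 X2 A3.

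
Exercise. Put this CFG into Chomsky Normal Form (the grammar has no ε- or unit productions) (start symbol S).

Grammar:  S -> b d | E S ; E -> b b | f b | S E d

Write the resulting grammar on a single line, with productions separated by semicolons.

S -> X1 X2 | E S; E -> X1 X1 | X3 X1 | S Y1; X1 -> b; X2 -> d; X3 -> f; Y1 -> E X2

Introduce a nonterminal for each terminal appearing in a rule of length ≥ 2: X1 → b, X2 → d, X3 → f.
Binarize each right-hand side of length ≥ 3 by chaining fresh nonterminals (Y1, Y2, …): affected rules were E → S E X2.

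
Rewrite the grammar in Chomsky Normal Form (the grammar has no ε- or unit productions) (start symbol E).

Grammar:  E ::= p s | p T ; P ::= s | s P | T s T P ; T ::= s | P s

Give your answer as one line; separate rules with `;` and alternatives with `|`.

E ::= X1 X2 | X1 T; P ::= s | X2 P | T Y1; T ::= s | P X2; X1 ::= p; X2 ::= s; Y1 ::= X2 Y2; Y2 ::= T P

Introduce a nonterminal for each terminal appearing in a rule of length ≥ 2: X1 → p, X2 → s.
Binarize each right-hand side of length ≥ 3 by chaining fresh nonterminals (Y1, Y2, …): affected rules were P → T X2 T P.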